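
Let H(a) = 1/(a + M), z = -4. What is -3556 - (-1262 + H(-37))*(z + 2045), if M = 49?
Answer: 30864191/12 ≈ 2.5720e+6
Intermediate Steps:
H(a) = 1/(49 + a) (H(a) = 1/(a + 49) = 1/(49 + a))
-3556 - (-1262 + H(-37))*(z + 2045) = -3556 - (-1262 + 1/(49 - 37))*(-4 + 2045) = -3556 - (-1262 + 1/12)*2041 = -3556 - (-15143)*2041/12 = -3556 - 1*(-30906863/12) = -3556 + 30906863/12 = 30864191/12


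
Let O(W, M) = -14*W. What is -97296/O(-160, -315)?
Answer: -6081/140 ≈ -43.436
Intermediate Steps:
-97296/O(-160, -315) = -97296/((-14*(-160))) = -97296/2240 = -97296*1/2240 = -6081/140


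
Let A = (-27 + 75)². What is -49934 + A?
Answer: -47630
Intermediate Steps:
A = 2304 (A = 48² = 2304)
-49934 + A = -49934 + 2304 = -47630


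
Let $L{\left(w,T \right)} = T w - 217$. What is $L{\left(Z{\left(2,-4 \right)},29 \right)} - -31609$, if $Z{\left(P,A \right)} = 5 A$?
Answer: $30812$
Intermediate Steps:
$L{\left(w,T \right)} = -217 + T w$
$L{\left(Z{\left(2,-4 \right)},29 \right)} - -31609 = \left(-217 + 29 \cdot 5 \left(-4\right)\right) - -31609 = \left(-217 + 29 \left(-20\right)\right) + 31609 = \left(-217 - 580\right) + 31609 = -797 + 31609 = 30812$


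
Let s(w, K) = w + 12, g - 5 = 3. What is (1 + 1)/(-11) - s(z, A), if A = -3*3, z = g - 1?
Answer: -211/11 ≈ -19.182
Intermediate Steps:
g = 8 (g = 5 + 3 = 8)
z = 7 (z = 8 - 1 = 7)
A = -9
s(w, K) = 12 + w
(1 + 1)/(-11) - s(z, A) = (1 + 1)/(-11) - (12 + 7) = -1/11*2 - 1*19 = -2/11 - 19 = -211/11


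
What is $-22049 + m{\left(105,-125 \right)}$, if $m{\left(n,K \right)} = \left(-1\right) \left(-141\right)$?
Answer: $-21908$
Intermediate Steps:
$m{\left(n,K \right)} = 141$
$-22049 + m{\left(105,-125 \right)} = -22049 + 141 = -21908$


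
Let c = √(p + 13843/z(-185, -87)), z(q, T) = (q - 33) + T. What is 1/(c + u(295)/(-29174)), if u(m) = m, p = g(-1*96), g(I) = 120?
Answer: 2624930650/19368963092307 + 851122276*√6940885/19368963092307 ≈ 0.11590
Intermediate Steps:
p = 120
z(q, T) = -33 + T + q (z(q, T) = (-33 + q) + T = -33 + T + q)
c = √6940885/305 (c = √(120 + 13843/(-33 - 87 - 185)) = √(120 + 13843/(-305)) = √(120 + 13843*(-1/305)) = √(120 - 13843/305) = √(22757/305) = √6940885/305 ≈ 8.6379)
1/(c + u(295)/(-29174)) = 1/(√6940885/305 + 295/(-29174)) = 1/(√6940885/305 + 295*(-1/29174)) = 1/(√6940885/305 - 295/29174) = 1/(-295/29174 + √6940885/305)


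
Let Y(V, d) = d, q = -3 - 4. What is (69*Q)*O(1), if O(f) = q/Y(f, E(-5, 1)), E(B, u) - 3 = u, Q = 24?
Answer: -2898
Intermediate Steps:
q = -7
E(B, u) = 3 + u
O(f) = -7/4 (O(f) = -7/(3 + 1) = -7/4)
(69*Q)*O(1) = (69*24)*(-7/4) = 1656*(-7/4) = -2898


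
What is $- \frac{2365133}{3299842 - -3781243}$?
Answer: $- \frac{2365133}{7081085} \approx -0.33401$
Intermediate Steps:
$- \frac{2365133}{3299842 - -3781243} = - \frac{2365133}{3299842 + 3781243} = - \frac{2365133}{7081085}$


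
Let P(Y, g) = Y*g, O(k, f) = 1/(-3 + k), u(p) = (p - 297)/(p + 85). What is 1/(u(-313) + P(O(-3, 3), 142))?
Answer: -114/2393 ≈ -0.047639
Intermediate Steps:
u(p) = (-297 + p)/(85 + p)
1/(u(-313) + P(O(-3, 3), 142)) = 1/((-297 - 313)/(85 - 313) + 142/(-3 - 3)) = 1/(-610/(-228) + 142/(-6)) = 1/(-1/228*(-610) - ⅙*142) = 1/(305/114 - 71/3) = 1/(-2393/114) = -114/2393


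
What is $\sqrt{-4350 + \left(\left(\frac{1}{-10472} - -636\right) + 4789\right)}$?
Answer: $\frac{\sqrt{29471870582}}{5236} \approx 32.787$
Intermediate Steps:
$\sqrt{-4350 + \left(\left(\frac{1}{-10472} - -636\right) + 4789\right)} = \sqrt{-4350 + \left(\left(- \frac{1}{10472} + \left(-269 + 905\right)\right) + 4789\right)} = \sqrt{-4350 + \left(\left(- \frac{1}{10472} + 636\right) + 4789\right)} = \sqrt{-4350 + \left(\frac{6660191}{10472} + 4789\right)} = \sqrt{-4350 + \frac{56810599}{10472}} = \sqrt{\frac{11257399}{10472}} = \frac{\sqrt{29471870582}}{5236}$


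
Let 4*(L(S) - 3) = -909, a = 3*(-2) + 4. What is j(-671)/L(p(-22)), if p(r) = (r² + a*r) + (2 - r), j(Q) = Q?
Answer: 2684/897 ≈ 2.9922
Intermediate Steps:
a = -2 (a = -6 + 4 = -2)
p(r) = 2 + r² - 3*r (p(r) = (r² - 2*r) + (2 - r) = 2 + r² - 3*r)
L(S) = -897/4 (L(S) = 3 + (¼)*(-909) = 3 - 909/4 = -897/4)
j(-671)/L(p(-22)) = -671/(-897/4) = -671*(-4/897) = 2684/897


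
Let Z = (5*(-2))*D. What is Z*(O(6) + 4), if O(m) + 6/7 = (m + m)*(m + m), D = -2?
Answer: 20600/7 ≈ 2942.9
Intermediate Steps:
Z = 20 (Z = (5*(-2))*(-2) = -10*(-2) = 20)
O(m) = -6/7 + 4*m² (O(m) = -6/7 + (m + m)*(m + m) = -6/7 + (2*m)*(2*m) = -6/7 + 4*m²)
Z*(O(6) + 4) = 20*((-6/7 + 4*6²) + 4) = 20*((-6/7 + 4*36) + 4) = 20*((-6/7 + 144) + 4) = 20*(1002/7 + 4) = 20*(1030/7) = 20600/7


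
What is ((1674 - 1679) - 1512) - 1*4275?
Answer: -5792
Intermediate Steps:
((1674 - 1679) - 1512) - 1*4275 = (-5 - 1512) - 4275 = -1517 - 4275 = -5792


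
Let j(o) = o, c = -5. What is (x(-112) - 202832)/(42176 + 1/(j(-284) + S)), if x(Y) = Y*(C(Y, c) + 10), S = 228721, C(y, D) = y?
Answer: -6246381328/1376365559 ≈ -4.5383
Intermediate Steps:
x(Y) = Y*(10 + Y) (x(Y) = Y*(Y + 10) = Y*(10 + Y))
(x(-112) - 202832)/(42176 + 1/(j(-284) + S)) = (-112*(10 - 112) - 202832)/(42176 + 1/(-284 + 228721)) = (-112*(-102) - 202832)/(42176 + 1/228437) = (11424 - 202832)/(42176 + 1/228437) = -191408/9634558913/228437 = -191408*228437/9634558913 = -6246381328/1376365559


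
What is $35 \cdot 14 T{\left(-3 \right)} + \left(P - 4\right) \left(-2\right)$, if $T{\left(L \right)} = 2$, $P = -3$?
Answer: $994$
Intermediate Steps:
$35 \cdot 14 T{\left(-3 \right)} + \left(P - 4\right) \left(-2\right) = 35 \cdot 14 \cdot 2 + \left(-3 - 4\right) \left(-2\right) = 35 \cdot 28 - -14 = 980 + 14 = 994$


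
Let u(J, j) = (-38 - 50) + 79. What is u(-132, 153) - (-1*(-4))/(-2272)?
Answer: -5111/568 ≈ -8.9982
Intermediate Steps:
u(J, j) = -9 (u(J, j) = -88 + 79 = -9)
u(-132, 153) - (-1*(-4))/(-2272) = -9 - (-1*(-4))/(-2272) = -9 - (-1)*4/2272 = -9 - 1*(-1/568) = -9 + 1/568 = -5111/568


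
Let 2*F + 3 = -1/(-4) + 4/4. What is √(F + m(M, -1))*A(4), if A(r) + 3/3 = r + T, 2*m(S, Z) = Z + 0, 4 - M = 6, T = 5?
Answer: 2*I*√22 ≈ 9.3808*I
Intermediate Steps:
M = -2 (M = 4 - 1*6 = 4 - 6 = -2)
F = -7/8 (F = -3/2 + (-1/(-4) + 4/4)/2 = -3/2 + (-1*(-¼) + 4*(¼))/2 = -3/2 + (¼ + 1)/2 = -3/2 + (½)*(5/4) = -3/2 + 5/8 = -7/8 ≈ -0.87500)
m(S, Z) = Z/2 (m(S, Z) = (Z + 0)/2 = Z/2)
A(r) = 4 + r (A(r) = -1 + (r + 5) = -1 + (5 + r) = 4 + r)
√(F + m(M, -1))*A(4) = √(-7/8 + (½)*(-1))*(4 + 4) = √(-7/8 - ½)*8 = √(-11/8)*8 = (I*√22/4)*8 = 2*I*√22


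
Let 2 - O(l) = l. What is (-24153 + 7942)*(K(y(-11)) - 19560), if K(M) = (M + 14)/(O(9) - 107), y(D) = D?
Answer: 12049328291/38 ≈ 3.1709e+8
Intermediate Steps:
O(l) = 2 - l
K(M) = -7/57 - M/114 (K(M) = (M + 14)/((2 - 1*9) - 107) = (14 + M)/((2 - 9) - 107) = (14 + M)/(-7 - 107) = (14 + M)/(-114) = (14 + M)*(-1/114) = -7/57 - M/114)
(-24153 + 7942)*(K(y(-11)) - 19560) = (-24153 + 7942)*((-7/57 - 1/114*(-11)) - 19560) = -16211*((-7/57 + 11/114) - 19560) = -16211*(-1/38 - 19560) = -16211*(-743281/38) = 12049328291/38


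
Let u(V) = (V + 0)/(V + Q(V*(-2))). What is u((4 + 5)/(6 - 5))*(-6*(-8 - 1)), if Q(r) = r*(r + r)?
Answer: 54/73 ≈ 0.73973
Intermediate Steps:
Q(r) = 2*r**2 (Q(r) = r*(2*r) = 2*r**2)
u(V) = V/(V + 8*V**2) (u(V) = (V + 0)/(V + 2*(V*(-2))**2) = V/(V + 2*(-2*V)**2) = V/(V + 2*(4*V**2)) = V/(V + 8*V**2))
u((4 + 5)/(6 - 5))*(-6*(-8 - 1)) = (-6*(-8 - 1))/(1 + 8*((4 + 5)/(6 - 5))) = (-6*(-9))/(1 + 8*(9/1)) = 54/(1 + 8*(9*1)) = 54/(1 + 8*9) = 54/(1 + 72) = 54/73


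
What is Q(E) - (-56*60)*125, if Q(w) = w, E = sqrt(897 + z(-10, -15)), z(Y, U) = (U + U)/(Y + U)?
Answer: 420000 + 3*sqrt(2495)/5 ≈ 4.2003e+5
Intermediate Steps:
z(Y, U) = 2*U/(U + Y) (z(Y, U) = (2*U)/(U + Y) = 2*U/(U + Y))
E = 3*sqrt(2495)/5 (E = sqrt(897 + 2*(-15)/(-15 - 10)) = sqrt(897 + 2*(-15)/(-25)) = sqrt(897 + 2*(-15)*(-1/25)) = sqrt(897 + 6/5) = sqrt(4491/5) = 3*sqrt(2495)/5 ≈ 29.970)
Q(E) - (-56*60)*125 = 3*sqrt(2495)/5 - (-56*60)*125 = 3*sqrt(2495)/5 - (-3360)*125 = 3*sqrt(2495)/5 - 1*(-420000) = 3*sqrt(2495)/5 + 420000 = 420000 + 3*sqrt(2495)/5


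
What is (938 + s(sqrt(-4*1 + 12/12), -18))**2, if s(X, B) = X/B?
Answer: (16884 - I*sqrt(3))**2/324 ≈ 8.7984e+5 - 180.52*I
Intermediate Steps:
(938 + s(sqrt(-4*1 + 12/12), -18))**2 = (938 + sqrt(-4*1 + 12/12)/(-18))**2 = (938 + sqrt(-4 + 12*(1/12))*(-1/18))**2 = (938 + sqrt(-4 + 1)*(-1/18))**2 = (938 + sqrt(-3)*(-1/18))**2 = (938 + (I*sqrt(3))*(-1/18))**2 = (938 - I*sqrt(3)/18)**2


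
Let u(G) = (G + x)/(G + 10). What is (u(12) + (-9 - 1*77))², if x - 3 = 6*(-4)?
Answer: 3613801/484 ≈ 7466.5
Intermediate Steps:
x = -21 (x = 3 + 6*(-4) = 3 - 24 = -21)
u(G) = (-21 + G)/(10 + G) (u(G) = (G - 21)/(G + 10) = (-21 + G)/(10 + G))
(u(12) + (-9 - 1*77))² = ((-21 + 12)/(10 + 12) + (-9 - 1*77))² = (-9/22 + (-9 - 77))² = ((1/22)*(-9) - 86)² = (-9/22 - 86)² = (-1901/22)² = 3613801/484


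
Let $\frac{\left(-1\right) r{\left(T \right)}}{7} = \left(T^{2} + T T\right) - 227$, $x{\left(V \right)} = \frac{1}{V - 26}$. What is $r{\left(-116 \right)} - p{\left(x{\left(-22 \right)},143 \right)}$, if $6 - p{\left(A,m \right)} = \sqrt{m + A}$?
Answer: $-186801 + \frac{\sqrt{20589}}{12} \approx -1.8679 \cdot 10^{5}$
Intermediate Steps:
$x{\left(V \right)} = \frac{1}{-26 + V}$
$p{\left(A,m \right)} = 6 - \sqrt{A + m}$ ($p{\left(A,m \right)} = 6 - \sqrt{m + A} = 6 - \sqrt{A + m}$)
$r{\left(T \right)} = 1589 - 14 T^{2}$ ($r{\left(T \right)} = - 7 \left(\left(T^{2} + T T\right) - 227\right) = - 7 \left(\left(T^{2} + T^{2}\right) - 227\right) = - 7 \left(2 T^{2} - 227\right) = - 7 \left(-227 + 2 T^{2}\right) = 1589 - 14 T^{2}$)
$r{\left(-116 \right)} - p{\left(x{\left(-22 \right)},143 \right)} = \left(1589 - 14 \left(-116\right)^{2}\right) - \left(6 - \sqrt{\frac{1}{-26 - 22} + 143}\right) = \left(1589 - 188384\right) - \left(6 - \sqrt{\frac{1}{-48} + 143}\right) = \left(1589 - 188384\right) - \left(6 - \sqrt{- \frac{1}{48} + 143}\right) = -186795 - \left(6 - \sqrt{\frac{6863}{48}}\right) = -186795 - \left(6 - \frac{\sqrt{20589}}{12}\right) = -186801 + \frac{\sqrt{20589}}{12}$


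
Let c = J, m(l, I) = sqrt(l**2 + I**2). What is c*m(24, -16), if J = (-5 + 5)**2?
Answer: 0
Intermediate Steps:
m(l, I) = sqrt(I**2 + l**2)
J = 0 (J = 0**2 = 0)
c = 0
c*m(24, -16) = 0*sqrt((-16)**2 + 24**2) = 0*sqrt(256 + 576) = 0*sqrt(832) = 0*(8*sqrt(13)) = 0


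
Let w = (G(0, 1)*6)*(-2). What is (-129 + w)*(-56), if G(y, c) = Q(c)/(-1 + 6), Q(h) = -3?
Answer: 34104/5 ≈ 6820.8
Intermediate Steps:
G(y, c) = -⅗ (G(y, c) = -3/(-1 + 6) = -3/5 = -3*⅕ = -⅗)
w = 36/5 (w = -⅗*6*(-2) = -18/5*(-2) = 36/5 ≈ 7.2000)
(-129 + w)*(-56) = (-129 + 36/5)*(-56) = -609/5*(-56) = 34104/5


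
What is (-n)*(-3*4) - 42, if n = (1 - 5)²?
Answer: 150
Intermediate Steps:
n = 16 (n = (-4)² = 16)
(-n)*(-3*4) - 42 = (-1*16)*(-3*4) - 42 = -16*(-12) - 42 = 192 - 42 = 150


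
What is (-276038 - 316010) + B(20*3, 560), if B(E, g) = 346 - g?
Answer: -592262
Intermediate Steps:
(-276038 - 316010) + B(20*3, 560) = (-276038 - 316010) + (346 - 1*560) = -592048 + (346 - 560) = -592048 - 214 = -592262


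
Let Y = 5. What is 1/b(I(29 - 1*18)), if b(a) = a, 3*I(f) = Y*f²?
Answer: 3/605 ≈ 0.0049587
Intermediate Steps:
I(f) = 5*f²/3 (I(f) = (5*f²)/3 = 5*f²/3)
1/b(I(29 - 1*18)) = 1/(5*(29 - 1*18)²/3) = 1/(5*(29 - 18)²/3) = 1/((5/3)*11²) = 1/((5/3)*121) = 1/(605/3) = 3/605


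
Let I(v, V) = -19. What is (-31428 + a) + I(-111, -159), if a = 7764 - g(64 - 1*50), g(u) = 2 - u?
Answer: -23671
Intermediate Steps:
a = 7776 (a = 7764 - (2 - (64 - 1*50)) = 7764 - (2 - (64 - 50)) = 7764 - (2 - 1*14) = 7764 - (2 - 14) = 7764 - 1*(-12) = 7764 + 12 = 7776)
(-31428 + a) + I(-111, -159) = (-31428 + 7776) - 19 = -23652 - 19 = -23671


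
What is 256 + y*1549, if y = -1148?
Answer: -1777996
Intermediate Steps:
256 + y*1549 = 256 - 1148*1549 = 256 - 1778252 = -1777996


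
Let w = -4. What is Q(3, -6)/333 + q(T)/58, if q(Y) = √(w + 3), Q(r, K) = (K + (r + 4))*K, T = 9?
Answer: -2/111 + I/58 ≈ -0.018018 + 0.017241*I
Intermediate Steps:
Q(r, K) = K*(4 + K + r) (Q(r, K) = (K + (4 + r))*K = (4 + K + r)*K = K*(4 + K + r))
q(Y) = I (q(Y) = √(-4 + 3) = √(-1) = I)
Q(3, -6)/333 + q(T)/58 = -6*(4 - 6 + 3)/333 + I/58 = -6*1*(1/333) + I*(1/58) = -6*1/333 + I/58 = -2/111 + I/58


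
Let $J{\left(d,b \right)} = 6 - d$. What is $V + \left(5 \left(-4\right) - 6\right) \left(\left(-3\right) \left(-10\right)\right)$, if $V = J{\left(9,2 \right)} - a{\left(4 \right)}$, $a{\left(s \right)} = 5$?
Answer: $-788$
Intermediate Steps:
$V = -8$ ($V = \left(6 - 9\right) - 5 = -3 - 5 = -8$)
$V + \left(5 \left(-4\right) - 6\right) \left(\left(-3\right) \left(-10\right)\right) = -8 + \left(5 \left(-4\right) - 6\right) \left(\left(-3\right) \left(-10\right)\right) = -8 + \left(-20 - 6\right) 30 = -8 - 780 = -788$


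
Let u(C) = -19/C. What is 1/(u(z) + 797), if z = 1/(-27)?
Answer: 1/1310 ≈ 0.00076336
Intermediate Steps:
z = -1/27 ≈ -0.037037
1/(u(z) + 797) = 1/(-19/(-1/27) + 797) = 1/(-19*(-27) + 797) = 1/(513 + 797) = 1/1310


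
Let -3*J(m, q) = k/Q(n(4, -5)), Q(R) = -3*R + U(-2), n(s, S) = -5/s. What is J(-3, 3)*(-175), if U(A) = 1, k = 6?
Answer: 1400/19 ≈ 73.684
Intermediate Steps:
Q(R) = 1 - 3*R (Q(R) = -3*R + 1 = 1 - 3*R)
J(m, q) = -8/19 (J(m, q) = -2/(1 - (-15)/4) = -2/(1 - 3*(-5/4)) = -2/(1 + 15/4) = -2/19/4 = -2*4/19 = -⅓*24/19 = -8/19)
J(-3, 3)*(-175) = -8/19*(-175) = 1400/19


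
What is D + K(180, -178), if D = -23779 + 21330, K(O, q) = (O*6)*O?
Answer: 191951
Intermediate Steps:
K(O, q) = 6*O**2 (K(O, q) = (6*O)*O = 6*O**2)
D = -2449
D + K(180, -178) = -2449 + 6*180**2 = -2449 + 6*32400 = -2449 + 194400 = 191951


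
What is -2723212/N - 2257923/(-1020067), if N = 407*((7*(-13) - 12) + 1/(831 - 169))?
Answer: 1901602743485333/28308180236765 ≈ 67.175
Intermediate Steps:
N = -27751295/662 (N = 407*((-91 - 12) + 1/662) = 407*(-103 + 1/662) = 407*(-68185/662) = -27751295/662 ≈ -41920.)
-2723212/N - 2257923/(-1020067) = -2723212/(-27751295/662) - 2257923/(-1020067) = -2723212*(-662/27751295) - 2257923*(-1/1020067) = 1802766344/27751295 + 2257923/1020067 = 1901602743485333/28308180236765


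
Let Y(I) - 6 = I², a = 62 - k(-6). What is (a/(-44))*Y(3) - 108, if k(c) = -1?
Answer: -5697/44 ≈ -129.48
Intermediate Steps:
a = 63 (a = 62 - 1*(-1) = 62 + 1 = 63)
Y(I) = 6 + I²
(a/(-44))*Y(3) - 108 = (63/(-44))*(6 + 3²) - 108 = (63*(-1/44))*(6 + 9) - 108 = -63/44*15 - 108 = -945/44 - 108 = -5697/44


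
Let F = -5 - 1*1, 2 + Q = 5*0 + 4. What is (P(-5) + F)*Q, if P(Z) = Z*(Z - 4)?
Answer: 78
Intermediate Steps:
Q = 2 (Q = -2 + (5*0 + 4) = -2 + (0 + 4) = -2 + 4 = 2)
F = -6 (F = -5 - 1 = -6)
P(Z) = Z*(-4 + Z)
(P(-5) + F)*Q = (-5*(-4 - 5) - 6)*2 = (-5*(-9) - 6)*2 = (45 - 6)*2 = 39*2 = 78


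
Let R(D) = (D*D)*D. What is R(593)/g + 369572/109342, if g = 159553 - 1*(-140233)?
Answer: 11455822725843/16389600406 ≈ 698.97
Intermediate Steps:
g = 299786 (g = 159553 + 140233 = 299786)
R(D) = D³ (R(D) = D²*D = D³)
R(593)/g + 369572/109342 = 593³/299786 + 369572/109342 = 208527857*(1/299786) + 369572*(1/109342) = 208527857/299786 + 184786/54671 = 11455822725843/16389600406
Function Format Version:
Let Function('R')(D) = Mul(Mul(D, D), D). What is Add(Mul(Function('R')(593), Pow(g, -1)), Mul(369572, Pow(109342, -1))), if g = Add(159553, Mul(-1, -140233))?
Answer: Rational(11455822725843, 16389600406) ≈ 698.97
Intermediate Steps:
g = 299786 (g = Add(159553, 140233) = 299786)
Function('R')(D) = Pow(D, 3) (Function('R')(D) = Mul(Pow(D, 2), D) = Pow(D, 3))
Add(Mul(Function('R')(593), Pow(g, -1)), Mul(369572, Pow(109342, -1))) = Add(Mul(Pow(593, 3), Pow(299786, -1)), Mul(369572, Pow(109342, -1))) = Add(Mul(208527857, Rational(1, 299786)), Mul(369572, Rational(1, 109342))) = Add(Rational(208527857, 299786), Rational(184786, 54671)) = Rational(11455822725843, 16389600406)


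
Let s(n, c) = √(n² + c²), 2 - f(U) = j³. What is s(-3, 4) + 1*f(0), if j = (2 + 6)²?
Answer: -262137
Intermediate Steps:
j = 64 (j = 8² = 64)
f(U) = -262142 (f(U) = 2 - 1*64³ = 2 - 1*262144 = 2 - 262144 = -262142)
s(n, c) = √(c² + n²)
s(-3, 4) + 1*f(0) = √(4² + (-3)²) + 1*(-262142) = √(16 + 9) - 262142 = √25 - 262142 = 5 - 262142 = -262137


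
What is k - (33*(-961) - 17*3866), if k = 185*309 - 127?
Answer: 154473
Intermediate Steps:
k = 57038 (k = 57165 - 127 = 57038)
k - (33*(-961) - 17*3866) = 57038 - (33*(-961) - 17*3866) = 57038 - (-31713 - 65722) = 57038 - 1*(-97435) = 57038 + 97435 = 154473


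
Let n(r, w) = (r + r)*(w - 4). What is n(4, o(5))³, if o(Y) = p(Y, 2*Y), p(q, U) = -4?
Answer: -262144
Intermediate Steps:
o(Y) = -4
n(r, w) = 2*r*(-4 + w) (n(r, w) = (2*r)*(-4 + w) = 2*r*(-4 + w))
n(4, o(5))³ = (2*4*(-4 - 4))³ = (2*4*(-8))³ = (-64)³ = -262144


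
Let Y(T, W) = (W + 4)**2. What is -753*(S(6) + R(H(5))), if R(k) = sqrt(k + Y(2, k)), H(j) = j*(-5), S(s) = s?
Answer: -4518 - 3012*sqrt(26) ≈ -19876.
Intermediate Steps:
H(j) = -5*j
Y(T, W) = (4 + W)**2
R(k) = sqrt(k + (4 + k)**2)
-753*(S(6) + R(H(5))) = -753*(6 + sqrt(-5*5 + (4 - 5*5)**2)) = -753*(6 + sqrt(-25 + (4 - 25)**2)) = -753*(6 + sqrt(-25 + (-21)**2)) = -753*(6 + sqrt(-25 + 441)) = -753*(6 + sqrt(416)) = -753*(6 + 4*sqrt(26)) = -4518 - 3012*sqrt(26)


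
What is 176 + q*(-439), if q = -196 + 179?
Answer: 7639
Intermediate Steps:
q = -17
176 + q*(-439) = 176 - 17*(-439) = 176 + 7463 = 7639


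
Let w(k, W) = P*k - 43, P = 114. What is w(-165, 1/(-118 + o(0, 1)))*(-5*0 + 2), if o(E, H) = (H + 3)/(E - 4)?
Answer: -37706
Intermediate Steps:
o(E, H) = (3 + H)/(-4 + E)
w(k, W) = -43 + 114*k (w(k, W) = 114*k - 43 = -43 + 114*k)
w(-165, 1/(-118 + o(0, 1)))*(-5*0 + 2) = (-43 + 114*(-165))*(-5*0 + 2) = (-43 - 18810)*(0 + 2) = -18853*2 = -37706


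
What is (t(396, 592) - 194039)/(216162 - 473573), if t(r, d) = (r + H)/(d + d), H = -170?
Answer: 114870975/152387312 ≈ 0.75381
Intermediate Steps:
t(r, d) = (-170 + r)/(2*d) (t(r, d) = (r - 170)/(d + d) = (-170 + r)/((2*d)) = (-170 + r)*(1/(2*d)) = (-170 + r)/(2*d))
(t(396, 592) - 194039)/(216162 - 473573) = ((½)*(-170 + 396)/592 - 194039)/(216162 - 473573) = ((½)*(1/592)*226 - 194039)/(-257411) = (113/592 - 194039)*(-1/257411) = -114870975/592*(-1/257411) = 114870975/152387312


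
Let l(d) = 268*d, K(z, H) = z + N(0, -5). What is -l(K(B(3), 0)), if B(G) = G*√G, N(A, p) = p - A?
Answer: 1340 - 804*√3 ≈ -52.569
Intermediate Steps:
B(G) = G^(3/2)
K(z, H) = -5 + z (K(z, H) = z + (-5 - 1*0) = z + (-5 + 0) = z - 5 = -5 + z)
-l(K(B(3), 0)) = -268*(-5 + 3^(3/2)) = -268*(-5 + 3*√3) = -(-1340 + 804*√3) = 1340 - 804*√3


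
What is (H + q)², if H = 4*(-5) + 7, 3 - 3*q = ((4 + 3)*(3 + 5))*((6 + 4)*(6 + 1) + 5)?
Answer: 1993744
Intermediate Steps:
q = -1399 (q = 1 - (4 + 3)*(3 + 5)*((6 + 4)*(6 + 1) + 5)/3 = 1 - 7*8*(10*7 + 5)/3 = 1 - 56*(70 + 5)/3 = 1 - 56*75/3 = 1 - ⅓*4200 = 1 - 1400 = -1399)
H = -13 (H = -20 + 7 = -13)
(H + q)² = (-13 - 1399)² = (-1412)² = 1993744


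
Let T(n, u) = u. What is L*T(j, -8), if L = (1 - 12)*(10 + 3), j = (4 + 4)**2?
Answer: 1144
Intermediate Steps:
j = 64 (j = 8**2 = 64)
L = -143 (L = -11*13 = -143)
L*T(j, -8) = -143*(-8) = 1144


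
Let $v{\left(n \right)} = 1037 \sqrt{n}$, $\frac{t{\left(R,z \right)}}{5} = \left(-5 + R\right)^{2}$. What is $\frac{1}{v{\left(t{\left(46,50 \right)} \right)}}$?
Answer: $\frac{\sqrt{5}}{212585} \approx 1.0518 \cdot 10^{-5}$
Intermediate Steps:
$t{\left(R,z \right)} = 5 \left(-5 + R\right)^{2}$
$\frac{1}{v{\left(t{\left(46,50 \right)} \right)}} = \frac{1}{1037 \sqrt{5 \left(-5 + 46\right)^{2}}} = \frac{1}{1037 \sqrt{5 \cdot 41^{2}}} = \frac{1}{1037 \sqrt{5 \cdot 1681}} = \frac{1}{1037 \sqrt{8405}} = \frac{1}{1037 \cdot 41 \sqrt{5}} = \frac{1}{42517 \sqrt{5}} = \frac{\sqrt{5}}{212585}$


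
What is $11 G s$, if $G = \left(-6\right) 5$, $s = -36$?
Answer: $11880$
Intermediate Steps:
$G = -30$
$11 G s = 11 \left(-30\right) \left(-36\right) = \left(-330\right) \left(-36\right) = 11880$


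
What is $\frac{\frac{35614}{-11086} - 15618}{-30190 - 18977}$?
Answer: $\frac{86588381}{272532681} \approx 0.31772$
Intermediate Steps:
$\frac{\frac{35614}{-11086} - 15618}{-30190 - 18977} = \frac{35614 \left(- \frac{1}{11086}\right) - 15618}{-49167} = \left(- \frac{17807}{5543} - 15618\right) \left(- \frac{1}{49167}\right) = \left(- \frac{86588381}{5543}\right) \left(- \frac{1}{49167}\right) = \frac{86588381}{272532681}$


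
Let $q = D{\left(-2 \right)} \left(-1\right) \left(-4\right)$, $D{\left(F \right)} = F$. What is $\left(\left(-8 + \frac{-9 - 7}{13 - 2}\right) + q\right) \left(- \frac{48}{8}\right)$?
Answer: $\frac{1152}{11} \approx 104.73$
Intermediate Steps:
$q = -8$ ($q = \left(-2\right) \left(-1\right) \left(-4\right) = 2 \left(-4\right) = -8$)
$\left(\left(-8 + \frac{-9 - 7}{13 - 2}\right) + q\right) \left(- \frac{48}{8}\right) = \left(\left(-8 + \frac{-9 - 7}{13 - 2}\right) - 8\right) \left(- \frac{48}{8}\right) = \left(\left(-8 - \frac{16}{11}\right) - 8\right) \left(\left(-48\right) \frac{1}{8}\right) = \left(\left(-8 - \frac{16}{11}\right) - 8\right) \left(-6\right) = \left(- \frac{104}{11} - 8\right) \left(-6\right) = \left(- \frac{192}{11}\right) \left(-6\right) = \frac{1152}{11}$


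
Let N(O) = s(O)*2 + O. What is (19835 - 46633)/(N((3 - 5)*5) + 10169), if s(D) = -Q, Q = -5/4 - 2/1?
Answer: -53596/20331 ≈ -2.6362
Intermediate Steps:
Q = -13/4 (Q = -5*¼ - 2*1 = -5/4 - 2 = -13/4 ≈ -3.2500)
s(D) = 13/4 (s(D) = -1*(-13/4) = 13/4)
N(O) = 13/2 + O (N(O) = (13/4)*2 + O = 13/2 + O)
(19835 - 46633)/(N((3 - 5)*5) + 10169) = (19835 - 46633)/((13/2 + (3 - 5)*5) + 10169) = -26798/((13/2 - 2*5) + 10169) = -26798/((13/2 - 10) + 10169) = -26798/(-7/2 + 10169) = -26798/20331/2 = -26798*2/20331 = -53596/20331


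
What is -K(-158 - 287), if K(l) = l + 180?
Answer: 265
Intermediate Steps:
K(l) = 180 + l
-K(-158 - 287) = -(180 + (-158 - 287)) = -(180 - 445) = -1*(-265) = 265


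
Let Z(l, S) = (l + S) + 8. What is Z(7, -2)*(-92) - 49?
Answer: -1245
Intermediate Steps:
Z(l, S) = 8 + S + l (Z(l, S) = (S + l) + 8 = 8 + S + l)
Z(7, -2)*(-92) - 49 = (8 - 2 + 7)*(-92) - 49 = 13*(-92) - 49 = -1196 - 49 = -1245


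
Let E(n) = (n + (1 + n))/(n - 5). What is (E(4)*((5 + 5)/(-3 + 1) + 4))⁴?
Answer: 6561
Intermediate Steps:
E(n) = (1 + 2*n)/(-5 + n)
(E(4)*((5 + 5)/(-3 + 1) + 4))⁴ = (((1 + 2*4)/(-5 + 4))*((5 + 5)/(-3 + 1) + 4))⁴ = (((1 + 8)/(-1))*(10/(-2) + 4))⁴ = ((-1*9)*(10*(-½) + 4))⁴ = (-9*(-5 + 4))⁴ = (-9*(-1))⁴ = 9⁴ = 6561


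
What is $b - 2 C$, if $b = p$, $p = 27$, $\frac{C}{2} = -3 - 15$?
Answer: $99$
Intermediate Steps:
$C = -36$ ($C = 2 \left(-3 - 15\right) = 2 \left(-18\right) = -36$)
$b = 27$
$b - 2 C = 27 - -72 = 27 + 72 = 99$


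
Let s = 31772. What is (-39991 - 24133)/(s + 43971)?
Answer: -64124/75743 ≈ -0.84660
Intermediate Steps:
(-39991 - 24133)/(s + 43971) = (-39991 - 24133)/(31772 + 43971) = -64124/75743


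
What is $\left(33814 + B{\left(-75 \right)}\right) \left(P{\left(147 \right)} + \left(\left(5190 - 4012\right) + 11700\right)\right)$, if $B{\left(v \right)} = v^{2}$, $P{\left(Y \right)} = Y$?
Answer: $513692975$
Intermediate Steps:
$\left(33814 + B{\left(-75 \right)}\right) \left(P{\left(147 \right)} + \left(\left(5190 - 4012\right) + 11700\right)\right) = \left(33814 + \left(-75\right)^{2}\right) \left(147 + \left(\left(5190 - 4012\right) + 11700\right)\right) = \left(33814 + 5625\right) \left(147 + \left(1178 + 11700\right)\right) = 39439 \left(147 + 12878\right) = 39439 \cdot 13025 = 513692975$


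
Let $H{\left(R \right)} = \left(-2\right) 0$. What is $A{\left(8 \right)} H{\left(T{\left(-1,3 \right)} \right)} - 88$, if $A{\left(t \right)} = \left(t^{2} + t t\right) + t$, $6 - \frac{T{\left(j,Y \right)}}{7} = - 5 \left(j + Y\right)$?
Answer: $-88$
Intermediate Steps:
$T{\left(j,Y \right)} = 42 + 35 Y + 35 j$ ($T{\left(j,Y \right)} = 42 - 7 \left(- 5 \left(j + Y\right)\right) = 42 - 7 \left(- 5 \left(Y + j\right)\right) = 42 - 7 \left(- 5 Y - 5 j\right) = 42 + \left(35 Y + 35 j\right) = 42 + 35 Y + 35 j$)
$H{\left(R \right)} = 0$
$A{\left(t \right)} = t + 2 t^{2}$ ($A{\left(t \right)} = \left(t^{2} + t^{2}\right) + t = 2 t^{2} + t = t + 2 t^{2}$)
$A{\left(8 \right)} H{\left(T{\left(-1,3 \right)} \right)} - 88 = 8 \left(1 + 2 \cdot 8\right) 0 - 88 = 8 \left(1 + 16\right) 0 - 88 = 8 \cdot 17 \cdot 0 - 88 = 136 \cdot 0 - 88 = 0 - 88 = -88$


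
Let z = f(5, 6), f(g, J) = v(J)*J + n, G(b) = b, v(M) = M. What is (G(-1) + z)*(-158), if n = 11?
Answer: -7268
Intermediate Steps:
f(g, J) = 11 + J² (f(g, J) = J*J + 11 = J² + 11 = 11 + J²)
z = 47 (z = 11 + 6² = 11 + 36 = 47)
(G(-1) + z)*(-158) = (-1 + 47)*(-158) = 46*(-158) = -7268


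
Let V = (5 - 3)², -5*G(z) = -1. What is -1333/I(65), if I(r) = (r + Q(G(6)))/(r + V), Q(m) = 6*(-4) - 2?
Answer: -30659/13 ≈ -2358.4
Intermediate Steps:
G(z) = ⅕ (G(z) = -⅕*(-1) = ⅕)
Q(m) = -26 (Q(m) = -24 - 2 = -26)
V = 4 (V = 2² = 4)
I(r) = (-26 + r)/(4 + r) (I(r) = (r - 26)/(r + 4) = (-26 + r)/(4 + r))
-1333/I(65) = -1333*(4 + 65)/(-26 + 65) = -1333/(39/69) = -1333/((1/69)*39) = -1333/13/23 = -1333*23/13 = -30659/13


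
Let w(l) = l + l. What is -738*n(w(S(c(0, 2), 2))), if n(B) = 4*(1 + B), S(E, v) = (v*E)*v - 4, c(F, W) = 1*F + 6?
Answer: -121032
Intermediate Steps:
c(F, W) = 6 + F (c(F, W) = F + 6 = 6 + F)
S(E, v) = -4 + E*v² (S(E, v) = (E*v)*v - 4 = E*v² - 4 = -4 + E*v²)
w(l) = 2*l
n(B) = 4 + 4*B
-738*n(w(S(c(0, 2), 2))) = -738*(4 + 4*(2*(-4 + (6 + 0)*2²))) = -738*(4 + 4*(2*(-4 + 6*4))) = -738*(4 + 4*(2*(-4 + 24))) = -738*(4 + 4*(2*20)) = -738*(4 + 4*40) = -738*(4 + 160) = -738*164 = -121032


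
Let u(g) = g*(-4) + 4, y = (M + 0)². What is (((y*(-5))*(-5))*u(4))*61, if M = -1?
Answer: -18300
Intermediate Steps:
y = 1 (y = (-1 + 0)² = (-1)² = 1)
u(g) = 4 - 4*g (u(g) = -4*g + 4 = 4 - 4*g)
(((y*(-5))*(-5))*u(4))*61 = (((1*(-5))*(-5))*(4 - 4*4))*61 = ((-5*(-5))*(4 - 16))*61 = (25*(-12))*61 = -300*61 = -18300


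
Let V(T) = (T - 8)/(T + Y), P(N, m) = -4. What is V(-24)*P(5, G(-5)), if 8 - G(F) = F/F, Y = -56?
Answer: -8/5 ≈ -1.6000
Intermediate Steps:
G(F) = 7 (G(F) = 8 - F/F = 8 - 1*1 = 8 - 1 = 7)
V(T) = (-8 + T)/(-56 + T) (V(T) = (T - 8)/(T - 56) = (-8 + T)/(-56 + T))
V(-24)*P(5, G(-5)) = ((-8 - 24)/(-56 - 24))*(-4) = (-32/(-80))*(-4) = -1/80*(-32)*(-4) = (2/5)*(-4) = -8/5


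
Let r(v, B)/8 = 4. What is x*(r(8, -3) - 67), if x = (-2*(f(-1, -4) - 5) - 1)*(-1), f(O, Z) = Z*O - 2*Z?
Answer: -525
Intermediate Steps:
f(O, Z) = -2*Z + O*Z (f(O, Z) = O*Z - 2*Z = -2*Z + O*Z)
r(v, B) = 32 (r(v, B) = 8*4 = 32)
x = 15 (x = (-2*(-4*(-2 - 1) - 5) - 1)*(-1) = (-2*(-4*(-3) - 5) - 1)*(-1) = (-2*(12 - 5) - 1)*(-1) = (-2*7 - 1)*(-1) = (-14 - 1)*(-1) = -15*(-1) = 15)
x*(r(8, -3) - 67) = 15*(32 - 67) = 15*(-35) = -525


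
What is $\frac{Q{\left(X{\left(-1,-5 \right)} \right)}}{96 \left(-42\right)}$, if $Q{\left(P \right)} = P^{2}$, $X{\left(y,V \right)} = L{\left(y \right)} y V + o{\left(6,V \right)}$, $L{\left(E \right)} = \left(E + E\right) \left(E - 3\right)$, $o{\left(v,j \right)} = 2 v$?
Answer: $- \frac{169}{252} \approx -0.67064$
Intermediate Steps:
$L{\left(E \right)} = 2 E \left(-3 + E\right)$
$X{\left(y,V \right)} = 12 + 2 V y^{2} \left(-3 + y\right)$ ($X{\left(y,V \right)} = 2 y \left(-3 + y\right) y V + 2 \cdot 6 = 2 y^{2} \left(-3 + y\right) V + 12 = 2 V y^{2} \left(-3 + y\right) + 12 = 12 + 2 V y^{2} \left(-3 + y\right)$)
$\frac{Q{\left(X{\left(-1,-5 \right)} \right)}}{96 \left(-42\right)} = \frac{\left(12 + 2 \left(-5\right) \left(-1\right)^{2} \left(-3 - 1\right)\right)^{2}}{96 \left(-42\right)} = \frac{\left(12 + 2 \left(-5\right) 1 \left(-4\right)\right)^{2}}{-4032} = \left(12 + 40\right)^{2} \left(- \frac{1}{4032}\right) = 52^{2} \left(- \frac{1}{4032}\right) = 2704 \left(- \frac{1}{4032}\right) = - \frac{169}{252}$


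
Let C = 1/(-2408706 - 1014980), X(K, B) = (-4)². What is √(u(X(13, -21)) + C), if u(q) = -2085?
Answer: I*√24439589851876346/3423686 ≈ 45.662*I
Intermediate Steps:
X(K, B) = 16
C = -1/3423686 (C = 1/(-3423686) = -1/3423686 ≈ -2.9208e-7)
√(u(X(13, -21)) + C) = √(-2085 - 1/3423686) = √(-7138385311/3423686) = I*√24439589851876346/3423686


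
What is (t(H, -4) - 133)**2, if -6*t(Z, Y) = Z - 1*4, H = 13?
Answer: 72361/4 ≈ 18090.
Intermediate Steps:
t(Z, Y) = 2/3 - Z/6 (t(Z, Y) = -(Z - 1*4)/6 = -(Z - 4)/6 = -(-4 + Z)/6 = 2/3 - Z/6)
(t(H, -4) - 133)**2 = ((2/3 - 1/6*13) - 133)**2 = ((2/3 - 13/6) - 133)**2 = (-3/2 - 133)**2 = (-269/2)**2 = 72361/4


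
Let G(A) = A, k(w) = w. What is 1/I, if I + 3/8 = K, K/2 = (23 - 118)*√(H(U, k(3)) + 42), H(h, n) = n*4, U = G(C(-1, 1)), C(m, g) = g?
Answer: 8/41587197 - 12160*√6/41587197 ≈ -0.00071603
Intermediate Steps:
U = 1
H(h, n) = 4*n
K = -570*√6 (K = 2*((23 - 118)*√(4*3 + 42)) = 2*(-95*√(12 + 42)) = 2*(-285*√6) = -570*√6 ≈ -1396.2)
I = -3/8 - 570*√6 ≈ -1396.6
1/I = 1/(-3/8 - 570*√6)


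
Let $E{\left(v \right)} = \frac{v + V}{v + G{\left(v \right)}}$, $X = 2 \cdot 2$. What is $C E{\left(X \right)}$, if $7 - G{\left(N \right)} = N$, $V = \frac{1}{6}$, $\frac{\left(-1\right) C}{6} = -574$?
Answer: $2050$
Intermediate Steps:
$C = 3444$ ($C = \left(-6\right) \left(-574\right) = 3444$)
$V = \frac{1}{6} \approx 0.16667$
$G{\left(N \right)} = 7 - N$
$X = 4$
$E{\left(v \right)} = \frac{1}{42} + \frac{v}{7}$ ($E{\left(v \right)} = \frac{v + \frac{1}{6}}{v - \left(-7 + v\right)} = \frac{\frac{1}{6} + v}{7} = \left(\frac{1}{6} + v\right) \frac{1}{7} = \frac{1}{42} + \frac{v}{7}$)
$C E{\left(X \right)} = 3444 \left(\frac{1}{42} + \frac{1}{7} \cdot 4\right) = 3444 \left(\frac{1}{42} + \frac{4}{7}\right) = 3444 \cdot \frac{25}{42} = 2050$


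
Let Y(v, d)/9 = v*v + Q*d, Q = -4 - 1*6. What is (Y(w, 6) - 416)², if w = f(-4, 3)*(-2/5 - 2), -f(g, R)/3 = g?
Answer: 26479100176/625 ≈ 4.2367e+7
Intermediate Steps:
f(g, R) = -3*g
Q = -10 (Q = -4 - 6 = -10)
w = -144/5 (w = (-3*(-4))*(-2/5 - 2) = 12*(-2*⅕ - 2) = 12*(-⅖ - 2) = 12*(-12/5) = -144/5 ≈ -28.800)
Y(v, d) = -90*d + 9*v² (Y(v, d) = 9*(v*v - 10*d) = 9*(v² - 10*d) = -90*d + 9*v²)
(Y(w, 6) - 416)² = ((-90*6 + 9*(-144/5)²) - 416)² = ((-540 + 9*(20736/25)) - 416)² = ((-540 + 186624/25) - 416)² = (173124/25 - 416)² = (162724/25)² = 26479100176/625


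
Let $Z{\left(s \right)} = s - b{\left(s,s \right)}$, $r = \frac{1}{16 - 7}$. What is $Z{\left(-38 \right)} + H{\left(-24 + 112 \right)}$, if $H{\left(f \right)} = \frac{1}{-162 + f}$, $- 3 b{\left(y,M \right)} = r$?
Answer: $- \frac{75877}{1998} \approx -37.977$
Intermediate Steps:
$r = \frac{1}{9} \approx 0.11111$
$b{\left(y,M \right)} = - \frac{1}{27}$ ($b{\left(y,M \right)} = \left(- \frac{1}{3}\right) \frac{1}{9} = - \frac{1}{27}$)
$Z{\left(s \right)} = \frac{1}{27} + s$ ($Z{\left(s \right)} = s - - \frac{1}{27} = s + \frac{1}{27} = \frac{1}{27} + s$)
$Z{\left(-38 \right)} + H{\left(-24 + 112 \right)} = \left(\frac{1}{27} - 38\right) + \frac{1}{-162 + \left(-24 + 112\right)} = - \frac{1025}{27} + \frac{1}{-162 + 88} = - \frac{1025}{27} + \frac{1}{-74} = - \frac{1025}{27} - \frac{1}{74} = - \frac{75877}{1998}$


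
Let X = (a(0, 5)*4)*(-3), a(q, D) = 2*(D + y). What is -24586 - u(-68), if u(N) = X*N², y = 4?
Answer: 974198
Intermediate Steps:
a(q, D) = 8 + 2*D (a(q, D) = 2*(D + 4) = 2*(4 + D) = 8 + 2*D)
X = -216 (X = ((8 + 2*5)*4)*(-3) = ((8 + 10)*4)*(-3) = (18*4)*(-3) = 72*(-3) = -216)
u(N) = -216*N²
-24586 - u(-68) = -24586 - (-216)*(-68)² = -24586 - (-216)*4624 = -24586 - 1*(-998784) = -24586 + 998784 = 974198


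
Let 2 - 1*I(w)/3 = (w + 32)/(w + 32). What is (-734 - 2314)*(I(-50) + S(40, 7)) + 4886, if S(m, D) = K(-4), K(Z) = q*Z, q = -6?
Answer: -77410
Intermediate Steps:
I(w) = 3 (I(w) = 6 - 3*(w + 32)/(w + 32) = 6 - 3*(32 + w)/(32 + w) = 6 - 3*1 = 6 - 3 = 3)
K(Z) = -6*Z
S(m, D) = 24 (S(m, D) = -6*(-4) = 24)
(-734 - 2314)*(I(-50) + S(40, 7)) + 4886 = (-734 - 2314)*(3 + 24) + 4886 = -3048*27 + 4886 = -82296 + 4886 = -77410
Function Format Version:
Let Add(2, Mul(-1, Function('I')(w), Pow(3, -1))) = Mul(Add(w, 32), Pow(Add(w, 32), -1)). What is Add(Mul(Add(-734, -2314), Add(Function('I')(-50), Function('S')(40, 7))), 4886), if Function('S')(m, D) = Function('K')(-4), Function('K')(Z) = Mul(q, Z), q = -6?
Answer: -77410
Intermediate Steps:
Function('I')(w) = 3 (Function('I')(w) = Add(6, Mul(-3, Mul(Add(w, 32), Pow(Add(w, 32), -1)))) = Add(6, Mul(-3, Mul(Add(32, w), Pow(Add(32, w), -1)))) = Add(6, Mul(-3, 1)) = Add(6, -3) = 3)
Function('K')(Z) = Mul(-6, Z)
Function('S')(m, D) = 24 (Function('S')(m, D) = Mul(-6, -4) = 24)
Add(Mul(Add(-734, -2314), Add(Function('I')(-50), Function('S')(40, 7))), 4886) = Add(Mul(Add(-734, -2314), Add(3, 24)), 4886) = Add(Mul(-3048, 27), 4886) = Add(-82296, 4886) = -77410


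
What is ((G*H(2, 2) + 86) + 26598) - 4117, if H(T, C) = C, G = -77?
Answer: 22413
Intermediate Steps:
((G*H(2, 2) + 86) + 26598) - 4117 = ((-77*2 + 86) + 26598) - 4117 = ((-154 + 86) + 26598) - 4117 = (-68 + 26598) - 4117 = 26530 - 4117 = 22413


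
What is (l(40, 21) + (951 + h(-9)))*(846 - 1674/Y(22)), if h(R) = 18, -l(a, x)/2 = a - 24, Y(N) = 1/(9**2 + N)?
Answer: -160766712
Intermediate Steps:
Y(N) = 1/(81 + N)
l(a, x) = 48 - 2*a (l(a, x) = -2*(a - 24) = -2*(-24 + a) = 48 - 2*a)
(l(40, 21) + (951 + h(-9)))*(846 - 1674/Y(22)) = ((48 - 2*40) + (951 + 18))*(846 - 1674/(1/(81 + 22))) = ((48 - 80) + 969)*(846 - 1674/(1/103)) = (-32 + 969)*(846 - 1674/1/103) = 937*(846 - 1674*103) = 937*(846 - 172422) = 937*(-171576) = -160766712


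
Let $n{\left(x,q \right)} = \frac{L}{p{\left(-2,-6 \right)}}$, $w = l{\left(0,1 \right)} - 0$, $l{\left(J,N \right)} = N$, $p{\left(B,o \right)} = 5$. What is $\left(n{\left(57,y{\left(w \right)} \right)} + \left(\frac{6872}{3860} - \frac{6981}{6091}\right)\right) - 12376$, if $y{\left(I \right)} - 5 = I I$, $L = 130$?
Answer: $- \frac{72587287577}{5877815} \approx -12349.0$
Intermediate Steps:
$w = 1$ ($w = 1 - 0 = 1 + 0 = 1$)
$y{\left(I \right)} = 5 + I^{2}$ ($y{\left(I \right)} = 5 + I I = 5 + I^{2}$)
$n{\left(x,q \right)} = 26$ ($n{\left(x,q \right)} = \frac{130}{5} = 130 \cdot \frac{1}{5} = 26$)
$\left(n{\left(57,y{\left(w \right)} \right)} + \left(\frac{6872}{3860} - \frac{6981}{6091}\right)\right) - 12376 = \left(26 + \left(\frac{6872}{3860} - \frac{6981}{6091}\right)\right) - 12376 = \left(26 + \left(6872 \cdot \frac{1}{3860} - \frac{6981}{6091}\right)\right) - 12376 = \left(26 + \left(\frac{1718}{965} - \frac{6981}{6091}\right)\right) - 12376 = \left(26 + \frac{3727673}{5877815}\right) - 12376 = \frac{156550863}{5877815} - 12376 = - \frac{72587287577}{5877815}$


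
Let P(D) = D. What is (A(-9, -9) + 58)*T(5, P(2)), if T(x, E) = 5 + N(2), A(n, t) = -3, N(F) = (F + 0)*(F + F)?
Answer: 715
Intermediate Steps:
N(F) = 2*F**2 (N(F) = F*(2*F) = 2*F**2)
T(x, E) = 13 (T(x, E) = 5 + 2*2**2 = 5 + 2*4 = 5 + 8 = 13)
(A(-9, -9) + 58)*T(5, P(2)) = (-3 + 58)*13 = 55*13 = 715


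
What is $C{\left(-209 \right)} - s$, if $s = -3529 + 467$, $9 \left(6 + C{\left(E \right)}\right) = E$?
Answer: $\frac{27295}{9} \approx 3032.8$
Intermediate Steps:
$C{\left(E \right)} = -6 + \frac{E}{9}$
$s = -3062$
$C{\left(-209 \right)} - s = \left(-6 + \frac{1}{9} \left(-209\right)\right) - -3062 = \left(-6 - \frac{209}{9}\right) + 3062 = - \frac{263}{9} + 3062 = \frac{27295}{9}$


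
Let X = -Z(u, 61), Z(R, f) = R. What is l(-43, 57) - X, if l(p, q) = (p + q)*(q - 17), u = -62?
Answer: 498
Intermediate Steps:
l(p, q) = (-17 + q)*(p + q) (l(p, q) = (p + q)*(-17 + q) = (-17 + q)*(p + q))
X = 62 (X = -1*(-62) = 62)
l(-43, 57) - X = (57**2 - 17*(-43) - 17*57 - 43*57) - 1*62 = (3249 + 731 - 969 - 2451) - 62 = 560 - 62 = 498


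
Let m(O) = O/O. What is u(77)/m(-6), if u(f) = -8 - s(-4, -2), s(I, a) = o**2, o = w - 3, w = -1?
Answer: -24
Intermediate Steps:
m(O) = 1
o = -4 (o = -1 - 3 = -4)
s(I, a) = 16 (s(I, a) = (-4)**2 = 16)
u(f) = -24 (u(f) = -8 - 1*16 = -8 - 16 = -24)
u(77)/m(-6) = -24/1 = -24*1 = -24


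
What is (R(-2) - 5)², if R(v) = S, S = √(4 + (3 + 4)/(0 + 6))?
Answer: (30 - √186)²/36 ≈ 7.4364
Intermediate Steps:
S = √186/6 (S = √(4 + 7/6) = √(31/6) = √186/6 ≈ 2.2730)
R(v) = √186/6
(R(-2) - 5)² = (√186/6 - 5)² = (-5 + √186/6)²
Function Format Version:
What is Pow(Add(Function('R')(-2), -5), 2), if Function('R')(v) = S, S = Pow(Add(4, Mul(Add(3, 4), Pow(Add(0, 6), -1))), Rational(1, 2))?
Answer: Mul(Rational(1, 36), Pow(Add(30, Mul(-1, Pow(186, Rational(1, 2)))), 2)) ≈ 7.4364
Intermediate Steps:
S = Mul(Rational(1, 6), Pow(186, Rational(1, 2))) (S = Pow(Add(4, Mul(7, Pow(6, -1))), Rational(1, 2)) = Pow(Add(4, Mul(7, Rational(1, 6))), Rational(1, 2)) = Pow(Add(4, Rational(7, 6)), Rational(1, 2)) = Pow(Rational(31, 6), Rational(1, 2)) = Mul(Rational(1, 6), Pow(186, Rational(1, 2))) ≈ 2.2730)
Function('R')(v) = Mul(Rational(1, 6), Pow(186, Rational(1, 2)))
Pow(Add(Function('R')(-2), -5), 2) = Pow(Add(Mul(Rational(1, 6), Pow(186, Rational(1, 2))), -5), 2) = Pow(Add(-5, Mul(Rational(1, 6), Pow(186, Rational(1, 2)))), 2)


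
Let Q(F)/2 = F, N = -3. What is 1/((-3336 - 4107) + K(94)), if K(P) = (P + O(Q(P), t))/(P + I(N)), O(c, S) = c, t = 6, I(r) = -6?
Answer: -44/327351 ≈ -0.00013441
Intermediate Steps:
Q(F) = 2*F
K(P) = 3*P/(-6 + P) (K(P) = (P + 2*P)/(P - 6) = (3*P)/(-6 + P) = 3*P/(-6 + P))
1/((-3336 - 4107) + K(94)) = 1/((-3336 - 4107) + 3*94/(-6 + 94)) = 1/(-7443 + 3*94/88) = 1/(-7443 + 3*94*(1/88)) = 1/(-7443 + 141/44) = 1/(-327351/44) = -44/327351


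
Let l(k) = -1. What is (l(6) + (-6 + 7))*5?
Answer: 0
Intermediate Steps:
(l(6) + (-6 + 7))*5 = (-1 + (-6 + 7))*5 = (-1 + 1)*5 = 0*5 = 0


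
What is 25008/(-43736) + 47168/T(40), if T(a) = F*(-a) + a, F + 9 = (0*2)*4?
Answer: 16038566/136675 ≈ 117.35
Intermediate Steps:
F = -9 (F = -9 + (0*2)*4 = -9 + 0*4 = -9 + 0 = -9)
T(a) = 10*a (T(a) = -(-9)*a + a = 9*a + a = 10*a)
25008/(-43736) + 47168/T(40) = 25008/(-43736) + 47168/((10*40)) = 25008*(-1/43736) + 47168/400 = -3126/5467 + 47168*(1/400) = -3126/5467 + 2948/25 = 16038566/136675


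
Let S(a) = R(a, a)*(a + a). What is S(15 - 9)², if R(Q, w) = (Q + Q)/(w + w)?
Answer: 144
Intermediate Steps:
R(Q, w) = Q/w (R(Q, w) = (2*Q)/((2*w)) = (2*Q)*(1/(2*w)) = Q/w)
S(a) = 2*a (S(a) = (a/a)*(a + a) = 1*(2*a) = 2*a)
S(15 - 9)² = (2*(15 - 9))² = (2*6)² = 12² = 144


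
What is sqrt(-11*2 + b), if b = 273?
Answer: sqrt(251) ≈ 15.843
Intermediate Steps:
sqrt(-11*2 + b) = sqrt(-11*2 + 273) = sqrt(-22 + 273) = sqrt(251)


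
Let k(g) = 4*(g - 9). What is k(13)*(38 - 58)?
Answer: -320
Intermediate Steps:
k(g) = -36 + 4*g (k(g) = 4*(-9 + g) = -36 + 4*g)
k(13)*(38 - 58) = (-36 + 4*13)*(38 - 58) = (-36 + 52)*(-20) = 16*(-20) = -320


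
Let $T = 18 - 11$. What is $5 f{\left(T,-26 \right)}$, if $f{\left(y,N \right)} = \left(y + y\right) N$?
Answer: $-1820$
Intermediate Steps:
$T = 7$
$f{\left(y,N \right)} = 2 N y$ ($f{\left(y,N \right)} = 2 y N = 2 N y$)
$5 f{\left(T,-26 \right)} = 5 \cdot 2 \left(-26\right) 7 = 5 \left(-364\right) = -1820$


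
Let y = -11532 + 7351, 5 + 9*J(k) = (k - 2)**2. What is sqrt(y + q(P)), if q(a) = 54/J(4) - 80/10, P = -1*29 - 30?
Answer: 5*I*sqrt(187) ≈ 68.374*I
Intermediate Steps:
P = -59 (P = -29 - 30 = -59)
J(k) = -5/9 + (-2 + k)**2/9 (J(k) = -5/9 + (k - 2)**2/9 = -5/9 + (-2 + k)**2/9)
y = -4181
q(a) = -494 (q(a) = 54/(-5/9 + (-2 + 4)**2/9) - 80/10 = 54/(-5/9 + (1/9)*2**2) - 80*1/10 = 54/(-5/9 + (1/9)*4) - 8 = 54/(-5/9 + 4/9) - 8 = 54/(-1/9) - 8 = 54*(-9) - 8 = -486 - 8 = -494)
sqrt(y + q(P)) = sqrt(-4181 - 494) = sqrt(-4675) = 5*I*sqrt(187)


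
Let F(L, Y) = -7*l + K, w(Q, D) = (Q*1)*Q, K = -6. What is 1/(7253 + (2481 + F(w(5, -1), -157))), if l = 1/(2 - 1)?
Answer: 1/9721 ≈ 0.00010287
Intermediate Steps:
l = 1 (l = 1/1 = 1)
w(Q, D) = Q² (w(Q, D) = Q*Q = Q²)
F(L, Y) = -13 (F(L, Y) = -7*1 - 6 = -7 - 6 = -13)
1/(7253 + (2481 + F(w(5, -1), -157))) = 1/(7253 + (2481 - 13)) = 1/(7253 + 2468) = 1/9721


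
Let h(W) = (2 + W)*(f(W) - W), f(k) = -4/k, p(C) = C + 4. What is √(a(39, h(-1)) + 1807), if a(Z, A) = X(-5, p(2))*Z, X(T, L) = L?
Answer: √2041 ≈ 45.177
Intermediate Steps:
p(C) = 4 + C
h(W) = (2 + W)*(-W - 4/W) (h(W) = (2 + W)*(-4/W - W) = (2 + W)*(-W - 4/W))
a(Z, A) = 6*Z (a(Z, A) = (4 + 2)*Z = 6*Z)
√(a(39, h(-1)) + 1807) = √(6*39 + 1807) = √(234 + 1807) = √2041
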